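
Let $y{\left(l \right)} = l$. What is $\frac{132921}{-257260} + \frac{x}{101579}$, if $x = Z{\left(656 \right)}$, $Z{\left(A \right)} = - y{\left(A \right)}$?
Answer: $- \frac{13670744819}{26132213540} \approx -0.52314$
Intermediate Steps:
$Z{\left(A \right)} = - A$
$x = -656$ ($x = \left(-1\right) 656 = -656$)
$\frac{132921}{-257260} + \frac{x}{101579} = \frac{132921}{-257260} - \frac{656}{101579} = 132921 \left(- \frac{1}{257260}\right) - \frac{656}{101579} = - \frac{132921}{257260} - \frac{656}{101579} = - \frac{13670744819}{26132213540}$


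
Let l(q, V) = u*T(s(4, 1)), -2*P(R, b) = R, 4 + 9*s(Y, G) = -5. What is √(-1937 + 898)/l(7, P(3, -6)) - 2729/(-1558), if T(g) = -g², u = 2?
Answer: 2729/1558 - I*√1039/2 ≈ 1.7516 - 16.117*I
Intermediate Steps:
s(Y, G) = -1 (s(Y, G) = -4/9 + (⅑)*(-5) = -4/9 - 5/9 = -1)
P(R, b) = -R/2
l(q, V) = -2 (l(q, V) = 2*(-1*(-1)²) = 2*(-1*1) = 2*(-1) = -2)
√(-1937 + 898)/l(7, P(3, -6)) - 2729/(-1558) = √(-1937 + 898)/(-2) - 2729/(-1558) = √(-1039)*(-½) - 2729*(-1/1558) = (I*√1039)*(-½) + 2729/1558 = -I*√1039/2 + 2729/1558 = 2729/1558 - I*√1039/2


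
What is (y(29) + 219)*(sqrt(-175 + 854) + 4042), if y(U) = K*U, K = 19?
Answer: 3112340 + 770*sqrt(679) ≈ 3.1324e+6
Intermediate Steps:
y(U) = 19*U
(y(29) + 219)*(sqrt(-175 + 854) + 4042) = (19*29 + 219)*(sqrt(-175 + 854) + 4042) = (551 + 219)*(sqrt(679) + 4042) = 770*(4042 + sqrt(679)) = 3112340 + 770*sqrt(679)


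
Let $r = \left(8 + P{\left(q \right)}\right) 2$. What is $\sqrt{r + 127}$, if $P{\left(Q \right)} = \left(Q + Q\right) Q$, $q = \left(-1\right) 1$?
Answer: $7 \sqrt{3} \approx 12.124$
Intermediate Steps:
$q = -1$
$P{\left(Q \right)} = 2 Q^{2}$ ($P{\left(Q \right)} = 2 Q Q = 2 Q^{2}$)
$r = 20$ ($r = \left(8 + 2 \left(-1\right)^{2}\right) 2 = \left(8 + 2 \cdot 1\right) 2 = \left(8 + 2\right) 2 = 10 \cdot 2 = 20$)
$\sqrt{r + 127} = \sqrt{20 + 127} = \sqrt{147} = 7 \sqrt{3}$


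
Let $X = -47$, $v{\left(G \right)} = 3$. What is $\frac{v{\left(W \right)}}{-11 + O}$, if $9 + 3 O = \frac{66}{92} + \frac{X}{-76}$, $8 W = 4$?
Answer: $- \frac{15732}{71081} \approx -0.22132$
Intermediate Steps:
$W = \frac{1}{2}$ ($W = \frac{1}{8} \cdot 4 = \frac{1}{2} \approx 0.5$)
$O = - \frac{13397}{5244}$ ($O = -3 + \frac{\frac{66}{92} - \frac{47}{-76}}{3} = -3 + \frac{66 \cdot \frac{1}{92} - - \frac{47}{76}}{3} = -3 + \frac{\frac{33}{46} + \frac{47}{76}}{3} = -3 + \frac{1}{3} \cdot \frac{2335}{1748} = -3 + \frac{2335}{5244} = - \frac{13397}{5244} \approx -2.5547$)
$\frac{v{\left(W \right)}}{-11 + O} = \frac{3}{-11 - \frac{13397}{5244}} = \frac{3}{- \frac{71081}{5244}} = 3 \left(- \frac{5244}{71081}\right) = - \frac{15732}{71081}$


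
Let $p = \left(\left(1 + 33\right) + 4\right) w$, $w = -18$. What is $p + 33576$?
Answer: $32892$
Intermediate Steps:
$p = -684$ ($p = \left(\left(1 + 33\right) + 4\right) \left(-18\right) = \left(34 + 4\right) \left(-18\right) = 38 \left(-18\right) = -684$)
$p + 33576 = -684 + 33576 = 32892$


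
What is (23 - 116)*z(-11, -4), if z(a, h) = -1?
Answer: 93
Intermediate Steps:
(23 - 116)*z(-11, -4) = (23 - 116)*(-1) = -93*(-1) = 93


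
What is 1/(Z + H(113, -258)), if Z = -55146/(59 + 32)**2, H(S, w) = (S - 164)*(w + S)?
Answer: 91/672339 ≈ 0.00013535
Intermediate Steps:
H(S, w) = (-164 + S)*(S + w)
Z = -606/91 (Z = -55146/(91**2) = -55146/8281 = -55146*1/8281 = -606/91 ≈ -6.6593)
1/(Z + H(113, -258)) = 1/(-606/91 + (113**2 - 164*113 - 164*(-258) + 113*(-258))) = 1/(-606/91 + (12769 - 18532 + 42312 - 29154)) = 1/(-606/91 + 7395) = 1/(672339/91) = 91/672339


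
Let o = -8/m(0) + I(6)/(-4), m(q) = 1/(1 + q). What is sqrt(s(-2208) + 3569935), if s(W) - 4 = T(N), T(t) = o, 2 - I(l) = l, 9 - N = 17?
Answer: 2*sqrt(892483) ≈ 1889.4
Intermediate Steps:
N = -8 (N = 9 - 1*17 = 9 - 17 = -8)
I(l) = 2 - l
o = -7 (o = -8/(1/(1 + 0)) + (2 - 1*6)/(-4) = -8/(1/1) + (2 - 6)*(-1/4) = -8/1 - 4*(-1/4) = -8*1 + 1 = -8 + 1 = -7)
T(t) = -7
s(W) = -3 (s(W) = 4 - 7 = -3)
sqrt(s(-2208) + 3569935) = sqrt(-3 + 3569935) = sqrt(3569932) = 2*sqrt(892483)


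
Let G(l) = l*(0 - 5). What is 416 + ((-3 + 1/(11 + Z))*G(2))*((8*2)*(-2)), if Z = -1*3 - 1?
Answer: -3488/7 ≈ -498.29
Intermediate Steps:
Z = -4 (Z = -3 - 1 = -4)
G(l) = -5*l (G(l) = l*(-5) = -5*l)
416 + ((-3 + 1/(11 + Z))*G(2))*((8*2)*(-2)) = 416 + ((-3 + 1/(11 - 4))*(-5*2))*((8*2)*(-2)) = 416 + ((-3 + 1/7)*(-10))*(16*(-2)) = 416 + ((-3 + ⅐)*(-10))*(-32) = 416 - 20/7*(-10)*(-32) = 416 + (200/7)*(-32) = 416 - 6400/7 = -3488/7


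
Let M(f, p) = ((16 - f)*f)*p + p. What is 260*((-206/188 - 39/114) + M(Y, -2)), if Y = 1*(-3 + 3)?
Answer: -798200/893 ≈ -893.84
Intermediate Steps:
Y = 0 (Y = 1*0 = 0)
M(f, p) = p + f*p*(16 - f) (M(f, p) = (f*(16 - f))*p + p = f*p*(16 - f) + p = p + f*p*(16 - f))
260*((-206/188 - 39/114) + M(Y, -2)) = 260*((-206/188 - 39/114) - 2*(1 - 1*0**2 + 16*0)) = 260*((-206*1/188 - 39*1/114) - 2*(1 - 1*0 + 0)) = 260*((-103/94 - 13/38) - 2*(1 + 0 + 0)) = 260*(-1284/893 - 2*1) = 260*(-1284/893 - 2) = 260*(-3070/893) = -798200/893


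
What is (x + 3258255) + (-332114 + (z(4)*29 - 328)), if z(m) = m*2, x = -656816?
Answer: 2269229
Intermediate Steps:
z(m) = 2*m
(x + 3258255) + (-332114 + (z(4)*29 - 328)) = (-656816 + 3258255) + (-332114 + ((2*4)*29 - 328)) = 2601439 + (-332114 + (8*29 - 328)) = 2601439 + (-332114 + (232 - 328)) = 2601439 + (-332114 - 96) = 2601439 - 332210 = 2269229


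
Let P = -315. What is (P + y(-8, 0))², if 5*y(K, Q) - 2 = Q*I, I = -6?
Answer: 2474329/25 ≈ 98973.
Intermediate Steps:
y(K, Q) = ⅖ - 6*Q/5 (y(K, Q) = ⅖ + (Q*(-6))/5 = ⅖ + (-6*Q)/5 = ⅖ - 6*Q/5)
(P + y(-8, 0))² = (-315 + (⅖ - 6/5*0))² = (-315 + (⅖ + 0))² = (-315 + ⅖)² = (-1573/5)² = 2474329/25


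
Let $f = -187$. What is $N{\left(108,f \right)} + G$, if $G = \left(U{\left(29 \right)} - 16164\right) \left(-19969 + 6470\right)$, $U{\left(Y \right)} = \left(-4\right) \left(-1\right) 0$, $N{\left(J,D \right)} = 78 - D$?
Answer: $218198101$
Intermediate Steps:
$U{\left(Y \right)} = 0$ ($U{\left(Y \right)} = 4 \cdot 0 = 0$)
$G = 218197836$ ($G = \left(0 - 16164\right) \left(-19969 + 6470\right) = \left(-16164\right) \left(-13499\right) = 218197836$)
$N{\left(108,f \right)} + G = \left(78 - -187\right) + 218197836 = \left(78 + 187\right) + 218197836 = 265 + 218197836 = 218198101$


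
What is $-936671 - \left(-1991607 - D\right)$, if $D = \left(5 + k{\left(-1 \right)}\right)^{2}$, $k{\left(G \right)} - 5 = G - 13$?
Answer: $1054952$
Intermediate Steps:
$k{\left(G \right)} = -8 + G$ ($k{\left(G \right)} = 5 + \left(G - 13\right) = 5 + \left(-13 + G\right) = -8 + G$)
$D = 16$ ($D = \left(5 - 9\right)^{2} = \left(-4\right)^{2} = 16$)
$-936671 - \left(-1991607 - D\right) = -936671 - \left(-1991607 - 16\right) = -936671 - -1991623 = -936671 + 1991623 = 1054952$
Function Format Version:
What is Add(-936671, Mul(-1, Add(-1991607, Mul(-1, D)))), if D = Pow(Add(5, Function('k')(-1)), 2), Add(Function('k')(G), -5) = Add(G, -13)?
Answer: 1054952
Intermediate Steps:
Function('k')(G) = Add(-8, G) (Function('k')(G) = Add(5, Add(G, -13)) = Add(5, Add(-13, G)) = Add(-8, G))
D = 16 (D = Pow(Add(5, Add(-8, -1)), 2) = Pow(Add(5, -9), 2) = Pow(-4, 2) = 16)
Add(-936671, Mul(-1, Add(-1991607, Mul(-1, D)))) = Add(-936671, Mul(-1, Add(-1991607, Mul(-1, 16)))) = Add(-936671, Mul(-1, Add(-1991607, -16))) = Add(-936671, Mul(-1, -1991623)) = Add(-936671, 1991623) = 1054952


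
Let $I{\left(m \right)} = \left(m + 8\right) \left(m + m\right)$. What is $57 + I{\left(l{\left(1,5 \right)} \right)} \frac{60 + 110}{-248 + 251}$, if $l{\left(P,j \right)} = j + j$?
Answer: $20457$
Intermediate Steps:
$l{\left(P,j \right)} = 2 j$
$I{\left(m \right)} = 2 m \left(8 + m\right)$ ($I{\left(m \right)} = \left(8 + m\right) 2 m = 2 m \left(8 + m\right)$)
$57 + I{\left(l{\left(1,5 \right)} \right)} \frac{60 + 110}{-248 + 251} = 57 + 2 \cdot 2 \cdot 5 \left(8 + 2 \cdot 5\right) \frac{60 + 110}{-248 + 251} = 57 + 2 \cdot 10 \left(8 + 10\right) \frac{170}{3} = 57 + 2 \cdot 10 \cdot 18 \cdot 170 \cdot \frac{1}{3} = 57 + 360 \cdot \frac{170}{3} = 57 + 20400 = 20457$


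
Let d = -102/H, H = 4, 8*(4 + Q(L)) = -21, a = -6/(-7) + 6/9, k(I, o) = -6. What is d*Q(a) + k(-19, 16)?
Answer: 2607/16 ≈ 162.94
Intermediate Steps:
a = 32/21 (a = -6*(-1/7) + 6*(1/9) = 6/7 + 2/3 = 32/21 ≈ 1.5238)
Q(L) = -53/8 (Q(L) = -4 + (1/8)*(-21) = -4 - 21/8 = -53/8)
d = -51/2 (d = -102/4 = -102*1/4 = -51/2 ≈ -25.500)
d*Q(a) + k(-19, 16) = -51/2*(-53/8) - 6 = 2703/16 - 6 = 2607/16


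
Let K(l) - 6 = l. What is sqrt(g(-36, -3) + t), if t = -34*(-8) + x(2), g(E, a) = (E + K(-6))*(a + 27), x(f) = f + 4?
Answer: I*sqrt(586) ≈ 24.207*I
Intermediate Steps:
x(f) = 4 + f
K(l) = 6 + l
g(E, a) = E*(27 + a) (g(E, a) = (E + (6 - 6))*(a + 27) = (E + 0)*(27 + a) = E*(27 + a))
t = 278 (t = -34*(-8) + (4 + 2) = 272 + 6 = 278)
sqrt(g(-36, -3) + t) = sqrt(-36*(27 - 3) + 278) = sqrt(-36*24 + 278) = sqrt(-864 + 278) = sqrt(-586) = I*sqrt(586)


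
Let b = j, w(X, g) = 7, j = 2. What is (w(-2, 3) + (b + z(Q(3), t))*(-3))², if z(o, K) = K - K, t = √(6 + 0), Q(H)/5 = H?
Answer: 1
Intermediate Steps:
Q(H) = 5*H
t = √6 ≈ 2.4495
b = 2
z(o, K) = 0
(w(-2, 3) + (b + z(Q(3), t))*(-3))² = (7 + (2 + 0)*(-3))² = (7 + 2*(-3))² = (7 - 6)² = 1² = 1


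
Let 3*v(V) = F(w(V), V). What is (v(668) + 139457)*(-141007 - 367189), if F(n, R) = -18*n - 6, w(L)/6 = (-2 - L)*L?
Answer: -8259005736540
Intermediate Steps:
w(L) = 6*L*(-2 - L) (w(L) = 6*((-2 - L)*L) = 6*(L*(-2 - L)) = 6*L*(-2 - L))
F(n, R) = -6 - 18*n
v(V) = -2 + 36*V*(2 + V) (v(V) = (-6 - (-108)*V*(2 + V))/3 = (-6 + 108*V*(2 + V))/3 = -2 + 36*V*(2 + V))
(v(668) + 139457)*(-141007 - 367189) = ((-2 + 36*668*(2 + 668)) + 139457)*(-141007 - 367189) = ((-2 + 36*668*670) + 139457)*(-508196) = ((-2 + 16112160) + 139457)*(-508196) = (16112158 + 139457)*(-508196) = 16251615*(-508196) = -8259005736540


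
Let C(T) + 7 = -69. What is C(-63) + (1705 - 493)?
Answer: 1136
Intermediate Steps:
C(T) = -76 (C(T) = -7 - 69 = -76)
C(-63) + (1705 - 493) = -76 + (1705 - 493) = -76 + 1212 = 1136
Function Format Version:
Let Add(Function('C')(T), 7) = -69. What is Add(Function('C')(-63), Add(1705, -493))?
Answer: 1136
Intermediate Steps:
Function('C')(T) = -76 (Function('C')(T) = Add(-7, -69) = -76)
Add(Function('C')(-63), Add(1705, -493)) = Add(-76, Add(1705, -493)) = Add(-76, 1212) = 1136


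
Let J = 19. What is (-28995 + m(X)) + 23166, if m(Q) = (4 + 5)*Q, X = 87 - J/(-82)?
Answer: -413601/82 ≈ -5043.9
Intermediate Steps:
X = 7153/82 (X = 87 - 19/(-82) = 87 - 19*(-1)/82 = 87 - 1*(-19/82) = 87 + 19/82 = 7153/82 ≈ 87.232)
m(Q) = 9*Q
(-28995 + m(X)) + 23166 = (-28995 + 9*(7153/82)) + 23166 = (-28995 + 64377/82) + 23166 = -2313213/82 + 23166 = -413601/82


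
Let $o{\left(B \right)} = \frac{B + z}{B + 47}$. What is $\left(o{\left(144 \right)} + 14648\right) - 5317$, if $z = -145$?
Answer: $\frac{1782220}{191} \approx 9331.0$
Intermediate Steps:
$o{\left(B \right)} = \frac{-145 + B}{47 + B}$ ($o{\left(B \right)} = \frac{B - 145}{B + 47} = \frac{-145 + B}{47 + B}$)
$\left(o{\left(144 \right)} + 14648\right) - 5317 = \left(\frac{-145 + 144}{47 + 144} + 14648\right) - 5317 = \left(\frac{1}{191} \left(-1\right) + 14648\right) - 5317 = \left(- \frac{1}{191} + 14648\right) - 5317 = \frac{2797767}{191} - 5317 = \frac{1782220}{191}$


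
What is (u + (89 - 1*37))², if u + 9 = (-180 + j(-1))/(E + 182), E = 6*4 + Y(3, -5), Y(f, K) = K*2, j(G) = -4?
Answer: 4247721/2401 ≈ 1769.1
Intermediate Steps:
Y(f, K) = 2*K
E = 14 (E = 6*4 + 2*(-5) = 24 - 10 = 14)
u = -487/49 (u = -9 + (-180 - 4)/(14 + 182) = -9 - 184/196 = -9 - 184*1/196 = -9 - 46/49 = -487/49 ≈ -9.9388)
(u + (89 - 1*37))² = (-487/49 + (89 - 1*37))² = (-487/49 + (89 - 37))² = (-487/49 + 52)² = (2061/49)² = 4247721/2401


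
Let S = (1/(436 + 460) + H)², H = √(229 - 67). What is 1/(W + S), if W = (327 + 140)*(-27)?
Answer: -8022259905314816/99853069030940639233 - 12947816448*√2/99853069030940639233 ≈ -8.0341e-5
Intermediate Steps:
W = -12609 (W = 467*(-27) = -12609)
H = 9*√2 (H = √162 = 9*√2 ≈ 12.728)
S = (1/896 + 9*√2)² (S = (1/(436 + 460) + 9*√2)² = (1/896 + 9*√2)² ≈ 162.03)
1/(W + S) = 1/(-12609 + (130056193/802816 + 9*√2/448)) = 1/(-9992650751/802816 + 9*√2/448)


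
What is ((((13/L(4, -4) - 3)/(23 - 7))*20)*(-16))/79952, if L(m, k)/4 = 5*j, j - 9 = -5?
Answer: 227/319808 ≈ 0.00070980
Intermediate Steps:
j = 4 (j = 9 - 5 = 4)
L(m, k) = 80 (L(m, k) = 4*(5*4) = 4*20 = 80)
((((13/L(4, -4) - 3)/(23 - 7))*20)*(-16))/79952 = ((((13/80 - 3)/(23 - 7))*20)*(-16))/79952 = ((((13*(1/80) - 3)/16)*20)*(-16))*(1/79952) = ((((13/80 - 3)*(1/16))*20)*(-16))*(1/79952) = ((-227/80*1/16*20)*(-16))*(1/79952) = (-227/1280*20*(-16))*(1/79952) = -227/64*(-16)*(1/79952) = (227/4)*(1/79952) = 227/319808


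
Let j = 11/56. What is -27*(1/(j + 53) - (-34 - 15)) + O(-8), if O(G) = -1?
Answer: -438412/331 ≈ -1324.5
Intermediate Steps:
j = 11/56 (j = 11*(1/56) = 11/56 ≈ 0.19643)
-27*(1/(j + 53) - (-34 - 15)) + O(-8) = -27*(1/(11/56 + 53) - (-34 - 15)) - 1 = -27*(1/(2979/56) - 1*(-49)) - 1 = -27*(56/2979 + 49) - 1 = -27*146027/2979 - 1 = -438081/331 - 1 = -438412/331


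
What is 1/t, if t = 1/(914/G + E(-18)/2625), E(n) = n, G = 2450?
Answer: 2243/6125 ≈ 0.36620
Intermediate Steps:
t = 6125/2243 (t = 1/(914/2450 - 18/2625) = 1/(914*(1/2450) - 18*1/2625) = 1/(457/1225 - 6/875) = 1/(2243/6125) = 6125/2243 ≈ 2.7307)
1/t = 1/(6125/2243) = 2243/6125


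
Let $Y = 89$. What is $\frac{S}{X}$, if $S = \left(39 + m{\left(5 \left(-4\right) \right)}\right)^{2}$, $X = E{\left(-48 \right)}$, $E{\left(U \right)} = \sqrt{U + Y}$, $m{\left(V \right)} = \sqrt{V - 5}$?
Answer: $\frac{\sqrt{41} \left(1496 + 390 i\right)}{41} \approx 233.64 + 60.908 i$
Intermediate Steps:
$m{\left(V \right)} = \sqrt{-5 + V}$
$E{\left(U \right)} = \sqrt{89 + U}$ ($E{\left(U \right)} = \sqrt{U + 89} = \sqrt{89 + U}$)
$X = \sqrt{41}$ ($X = \sqrt{89 - 48} = \sqrt{41} \approx 6.4031$)
$S = \left(39 + 5 i\right)^{2}$ ($S = \left(39 + \sqrt{-5 + 5 \left(-4\right)}\right)^{2} = \left(39 + \sqrt{-5 - 20}\right)^{2} = \left(39 + \sqrt{-25}\right)^{2} = \left(39 + 5 i\right)^{2} \approx 1496.0 + 390.0 i$)
$\frac{S}{X} = \frac{1496 + 390 i}{\sqrt{41}} = \left(1496 + 390 i\right) \frac{\sqrt{41}}{41} = \frac{\sqrt{41} \left(1496 + 390 i\right)}{41}$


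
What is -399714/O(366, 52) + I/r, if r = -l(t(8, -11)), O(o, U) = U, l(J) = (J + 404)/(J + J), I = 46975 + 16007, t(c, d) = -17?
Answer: -2407619/1118 ≈ -2153.5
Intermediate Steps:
I = 62982
l(J) = (404 + J)/(2*J) (l(J) = (404 + J)/((2*J)) = (404 + J)*(1/(2*J)) = (404 + J)/(2*J))
r = 387/34 (r = -(404 - 17)/(2*(-17)) = -(-1)*387/(2*17) = -1*(-387/34) = 387/34 ≈ 11.382)
-399714/O(366, 52) + I/r = -399714/52 + 62982/(387/34) = -399714*1/52 + 62982*(34/387) = -199857/26 + 237932/43 = -2407619/1118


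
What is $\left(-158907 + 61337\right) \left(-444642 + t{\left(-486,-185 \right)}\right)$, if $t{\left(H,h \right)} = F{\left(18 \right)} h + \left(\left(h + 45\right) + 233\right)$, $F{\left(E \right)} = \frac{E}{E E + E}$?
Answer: $\frac{824136323120}{19} \approx 4.3376 \cdot 10^{10}$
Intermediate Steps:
$F{\left(E \right)} = \frac{E}{E + E^{2}}$ ($F{\left(E \right)} = \frac{E}{E^{2} + E} = \frac{E}{E + E^{2}}$)
$t{\left(H,h \right)} = 278 + \frac{20 h}{19}$ ($t{\left(H,h \right)} = \frac{h}{1 + 18} + \left(\left(h + 45\right) + 233\right) = \frac{h}{19} + \left(\left(45 + h\right) + 233\right) = \frac{h}{19} + \left(278 + h\right) = 278 + \frac{20 h}{19}$)
$\left(-158907 + 61337\right) \left(-444642 + t{\left(-486,-185 \right)}\right) = \left(-158907 + 61337\right) \left(-444642 + \left(278 + \frac{20}{19} \left(-185\right)\right)\right) = - 97570 \left(-444642 + \left(278 - \frac{3700}{19}\right)\right) = - 97570 \left(-444642 + \frac{1582}{19}\right) = \left(-97570\right) \left(- \frac{8446616}{19}\right) = \frac{824136323120}{19}$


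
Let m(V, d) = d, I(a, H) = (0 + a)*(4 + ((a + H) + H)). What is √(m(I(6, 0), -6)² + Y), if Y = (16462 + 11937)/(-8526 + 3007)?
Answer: √939802915/5519 ≈ 5.5547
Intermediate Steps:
I(a, H) = a*(4 + a + 2*H) (I(a, H) = a*(4 + ((H + a) + H)) = a*(4 + (a + 2*H)) = a*(4 + a + 2*H))
Y = -28399/5519 (Y = 28399/(-5519) = 28399*(-1/5519) = -28399/5519 ≈ -5.1457)
√(m(I(6, 0), -6)² + Y) = √((-6)² - 28399/5519) = √(36 - 28399/5519) = √(170285/5519) = √939802915/5519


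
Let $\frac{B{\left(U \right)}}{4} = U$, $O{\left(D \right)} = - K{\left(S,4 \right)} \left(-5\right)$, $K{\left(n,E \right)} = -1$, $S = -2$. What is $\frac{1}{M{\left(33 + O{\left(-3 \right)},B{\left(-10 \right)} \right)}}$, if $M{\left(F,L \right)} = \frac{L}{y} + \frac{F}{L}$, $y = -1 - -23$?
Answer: $- \frac{110}{277} \approx -0.39711$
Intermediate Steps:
$O{\left(D \right)} = -5$ ($O{\left(D \right)} = \left(-1\right) \left(-1\right) \left(-5\right) = 1 \left(-5\right) = -5$)
$y = 22$ ($y = -1 + 23 = 22$)
$B{\left(U \right)} = 4 U$
$M{\left(F,L \right)} = \frac{L}{22} + \frac{F}{L}$
$\frac{1}{M{\left(33 + O{\left(-3 \right)},B{\left(-10 \right)} \right)}} = \frac{1}{\frac{4 \left(-10\right)}{22} + \frac{33 - 5}{4 \left(-10\right)}} = \frac{1}{\frac{1}{22} \left(-40\right) + \frac{28}{-40}} = \frac{1}{- \frac{20}{11} + 28 \left(- \frac{1}{40}\right)} = \frac{1}{- \frac{20}{11} - \frac{7}{10}} = \frac{1}{- \frac{277}{110}} = - \frac{110}{277}$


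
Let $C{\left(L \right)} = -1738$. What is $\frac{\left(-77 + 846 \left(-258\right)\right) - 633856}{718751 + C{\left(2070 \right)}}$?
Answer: $- \frac{852201}{717013} \approx -1.1885$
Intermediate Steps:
$\frac{\left(-77 + 846 \left(-258\right)\right) - 633856}{718751 + C{\left(2070 \right)}} = \frac{\left(-77 + 846 \left(-258\right)\right) - 633856}{718751 - 1738} = \frac{\left(-77 - 218268\right) - 633856}{717013} = \left(-218345 - 633856\right) \frac{1}{717013} = \left(-852201\right) \frac{1}{717013} = - \frac{852201}{717013}$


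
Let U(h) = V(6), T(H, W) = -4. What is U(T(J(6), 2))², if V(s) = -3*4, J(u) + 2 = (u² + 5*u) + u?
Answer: 144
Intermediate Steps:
J(u) = -2 + u² + 6*u (J(u) = -2 + ((u² + 5*u) + u) = -2 + (u² + 6*u) = -2 + u² + 6*u)
V(s) = -12
U(h) = -12
U(T(J(6), 2))² = (-12)² = 144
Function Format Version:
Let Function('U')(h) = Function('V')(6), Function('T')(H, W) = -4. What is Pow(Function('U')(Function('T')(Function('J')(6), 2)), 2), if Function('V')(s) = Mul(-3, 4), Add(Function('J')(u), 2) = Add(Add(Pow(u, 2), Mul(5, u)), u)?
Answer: 144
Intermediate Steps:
Function('J')(u) = Add(-2, Pow(u, 2), Mul(6, u)) (Function('J')(u) = Add(-2, Add(Add(Pow(u, 2), Mul(5, u)), u)) = Add(-2, Add(Pow(u, 2), Mul(6, u))) = Add(-2, Pow(u, 2), Mul(6, u)))
Function('V')(s) = -12
Function('U')(h) = -12
Pow(Function('U')(Function('T')(Function('J')(6), 2)), 2) = Pow(-12, 2) = 144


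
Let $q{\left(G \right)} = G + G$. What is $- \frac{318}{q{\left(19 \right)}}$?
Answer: $- \frac{159}{19} \approx -8.3684$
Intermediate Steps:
$q{\left(G \right)} = 2 G$
$- \frac{318}{q{\left(19 \right)}} = - \frac{318}{2 \cdot 19} = - \frac{318}{38} = \left(-318\right) \frac{1}{38} = - \frac{159}{19}$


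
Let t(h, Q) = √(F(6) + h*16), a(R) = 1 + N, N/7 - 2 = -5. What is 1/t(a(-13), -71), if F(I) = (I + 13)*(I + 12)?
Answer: √22/22 ≈ 0.21320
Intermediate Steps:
N = -21 (N = 14 + 7*(-5) = 14 - 35 = -21)
a(R) = -20 (a(R) = 1 - 21 = -20)
F(I) = (12 + I)*(13 + I) (F(I) = (13 + I)*(12 + I) = (12 + I)*(13 + I))
t(h, Q) = √(342 + 16*h) (t(h, Q) = √((156 + 6² + 25*6) + h*16) = √((156 + 36 + 150) + 16*h) = √(342 + 16*h))
1/t(a(-13), -71) = 1/(√(342 + 16*(-20))) = 1/(√(342 - 320)) = 1/(√22) = √22/22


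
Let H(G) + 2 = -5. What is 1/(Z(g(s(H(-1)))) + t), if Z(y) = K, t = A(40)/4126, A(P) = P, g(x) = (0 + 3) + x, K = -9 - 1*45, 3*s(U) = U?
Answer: -2063/111382 ≈ -0.018522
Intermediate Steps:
H(G) = -7 (H(G) = -2 - 5 = -7)
s(U) = U/3
K = -54 (K = -9 - 45 = -54)
g(x) = 3 + x
t = 20/2063 (t = 40/4126 = 40*(1/4126) = 20/2063 ≈ 0.0096946)
Z(y) = -54
1/(Z(g(s(H(-1)))) + t) = 1/(-54 + 20/2063) = 1/(-111382/2063) = -2063/111382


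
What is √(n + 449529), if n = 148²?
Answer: √471433 ≈ 686.61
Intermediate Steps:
n = 21904
√(n + 449529) = √(21904 + 449529) = √471433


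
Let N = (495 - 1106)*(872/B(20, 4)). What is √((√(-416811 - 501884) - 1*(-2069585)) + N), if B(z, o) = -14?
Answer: √(103274437 + 49*I*√918695)/7 ≈ 1451.8 + 0.33011*I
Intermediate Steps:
N = 266396/7 (N = (495 - 1106)*(872/(-14)) = -532792*(-1)/14 = -611*(-436/7) = 266396/7 ≈ 38057.)
√((√(-416811 - 501884) - 1*(-2069585)) + N) = √((√(-416811 - 501884) - 1*(-2069585)) + 266396/7) = √((√(-918695) + 2069585) + 266396/7) = √((I*√918695 + 2069585) + 266396/7) = √((2069585 + I*√918695) + 266396/7) = √(14753491/7 + I*√918695)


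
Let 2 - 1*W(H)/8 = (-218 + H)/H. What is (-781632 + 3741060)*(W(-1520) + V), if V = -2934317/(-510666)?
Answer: 301468881209078/8085545 ≈ 3.7285e+7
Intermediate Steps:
V = 2934317/510666 (V = -2934317*(-1/510666) = 2934317/510666 ≈ 5.7461)
W(H) = 16 - 8*(-218 + H)/H
(-781632 + 3741060)*(W(-1520) + V) = (-781632 + 3741060)*((8 + 1744/(-1520)) + 2934317/510666) = 2959428*((8 + 1744*(-1/1520)) + 2934317/510666) = 2959428*((8 - 109/95) + 2934317/510666) = 2959428*(651/95 + 2934317/510666) = 2959428*(611203681/48513270) = 301468881209078/8085545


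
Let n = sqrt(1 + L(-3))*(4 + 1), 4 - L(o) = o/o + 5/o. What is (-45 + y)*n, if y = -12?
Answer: -95*sqrt(51) ≈ -678.44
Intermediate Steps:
L(o) = 3 - 5/o (L(o) = 4 - (o/o + 5/o) = 4 - (1 + 5/o) = 4 + (-1 - 5/o) = 3 - 5/o)
n = 5*sqrt(51)/3 (n = sqrt(1 + (3 - 5/(-3)))*(4 + 1) = sqrt(1 + (3 - 5*(-1/3)))*5 = sqrt(1 + (3 + 5/3))*5 = sqrt(1 + 14/3)*5 = sqrt(17/3)*5 = (sqrt(51)/3)*5 = 5*sqrt(51)/3 ≈ 11.902)
(-45 + y)*n = (-45 - 12)*(5*sqrt(51)/3) = -95*sqrt(51)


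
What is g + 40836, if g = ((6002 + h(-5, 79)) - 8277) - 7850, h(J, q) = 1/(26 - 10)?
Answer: 491377/16 ≈ 30711.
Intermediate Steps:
h(J, q) = 1/16
g = -161999/16 (g = ((6002 + 1/16) - 8277) - 7850 = (96033/16 - 8277) - 7850 = -36399/16 - 7850 = -161999/16 ≈ -10125.)
g + 40836 = -161999/16 + 40836 = 491377/16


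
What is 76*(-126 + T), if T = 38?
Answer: -6688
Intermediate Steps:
76*(-126 + T) = 76*(-126 + 38) = 76*(-88) = -6688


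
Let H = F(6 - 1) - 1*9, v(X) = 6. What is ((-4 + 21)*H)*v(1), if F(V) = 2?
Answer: -714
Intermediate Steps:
H = -7 (H = 2 - 1*9 = 2 - 9 = -7)
((-4 + 21)*H)*v(1) = ((-4 + 21)*(-7))*6 = (17*(-7))*6 = -119*6 = -714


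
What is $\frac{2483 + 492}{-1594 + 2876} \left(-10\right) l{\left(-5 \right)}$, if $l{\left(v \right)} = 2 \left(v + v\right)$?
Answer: $\frac{297500}{641} \approx 464.12$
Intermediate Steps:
$l{\left(v \right)} = 4 v$ ($l{\left(v \right)} = 2 \cdot 2 v = 4 v$)
$\frac{2483 + 492}{-1594 + 2876} \left(-10\right) l{\left(-5 \right)} = \frac{2483 + 492}{-1594 + 2876} \left(-10\right) 4 \left(-5\right) = \frac{2975}{1282} \left(-10\right) \left(-20\right) = \left(- \frac{14875}{641}\right) \left(-20\right) = \frac{297500}{641}$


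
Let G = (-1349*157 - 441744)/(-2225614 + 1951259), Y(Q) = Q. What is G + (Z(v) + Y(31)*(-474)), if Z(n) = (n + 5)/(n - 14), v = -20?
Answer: -137040324997/9328070 ≈ -14691.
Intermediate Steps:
Z(n) = (5 + n)/(-14 + n)
G = 653537/274355 (G = (-211793 - 441744)/(-274355) = -653537*(-1/274355) = 653537/274355 ≈ 2.3821)
G + (Z(v) + Y(31)*(-474)) = 653537/274355 + ((5 - 20)/(-14 - 20) + 31*(-474)) = 653537/274355 + (-15/(-34) - 14694) = 653537/274355 + (-1/34*(-15) - 14694) = 653537/274355 + (15/34 - 14694) = 653537/274355 - 499581/34 = -137040324997/9328070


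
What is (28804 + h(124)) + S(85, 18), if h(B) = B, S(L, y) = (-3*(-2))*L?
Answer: 29438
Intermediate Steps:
S(L, y) = 6*L
(28804 + h(124)) + S(85, 18) = (28804 + 124) + 6*85 = 28928 + 510 = 29438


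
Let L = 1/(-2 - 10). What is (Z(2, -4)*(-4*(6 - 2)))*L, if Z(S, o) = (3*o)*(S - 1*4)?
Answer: 32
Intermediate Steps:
L = -1/12 (L = 1/(-12) = -1/12 ≈ -0.083333)
Z(S, o) = 3*o*(-4 + S) (Z(S, o) = (3*o)*(S - 4) = (3*o)*(-4 + S) = 3*o*(-4 + S))
(Z(2, -4)*(-4*(6 - 2)))*L = ((3*(-4)*(-4 + 2))*(-4*(6 - 2)))*(-1/12) = ((3*(-4)*(-2))*(-4*4))*(-1/12) = (24*(-16))*(-1/12) = -384*(-1/12) = 32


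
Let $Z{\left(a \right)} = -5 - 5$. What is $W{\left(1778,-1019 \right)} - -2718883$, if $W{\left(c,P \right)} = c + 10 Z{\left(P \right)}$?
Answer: $2720561$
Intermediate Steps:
$Z{\left(a \right)} = -10$ ($Z{\left(a \right)} = -5 - 5 = -10$)
$W{\left(c,P \right)} = -100 + c$ ($W{\left(c,P \right)} = c + 10 \left(-10\right) = c - 100 = -100 + c$)
$W{\left(1778,-1019 \right)} - -2718883 = \left(-100 + 1778\right) - -2718883 = 1678 + 2718883 = 2720561$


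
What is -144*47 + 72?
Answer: -6696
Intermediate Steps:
-144*47 + 72 = -6768 + 72 = -6696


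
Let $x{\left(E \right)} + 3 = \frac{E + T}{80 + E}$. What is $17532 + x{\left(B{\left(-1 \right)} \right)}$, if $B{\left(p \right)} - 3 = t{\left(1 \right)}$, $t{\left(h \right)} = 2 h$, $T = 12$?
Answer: $\frac{87646}{5} \approx 17529.0$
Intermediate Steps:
$B{\left(p \right)} = 5$ ($B{\left(p \right)} = 3 + 2 \cdot 1 = 3 + 2 = 5$)
$x{\left(E \right)} = -3 + \frac{12 + E}{80 + E}$ ($x{\left(E \right)} = -3 + \frac{E + 12}{80 + E} = -3 + \frac{12 + E}{80 + E}$)
$17532 + x{\left(B{\left(-1 \right)} \right)} = 17532 + \frac{2 \left(-114 - 5\right)}{80 + 5} = 17532 + \frac{2 \left(-114 - 5\right)}{85} = 17532 + 2 \cdot \frac{1}{85} \left(-119\right) = 17532 - \frac{14}{5} = \frac{87646}{5}$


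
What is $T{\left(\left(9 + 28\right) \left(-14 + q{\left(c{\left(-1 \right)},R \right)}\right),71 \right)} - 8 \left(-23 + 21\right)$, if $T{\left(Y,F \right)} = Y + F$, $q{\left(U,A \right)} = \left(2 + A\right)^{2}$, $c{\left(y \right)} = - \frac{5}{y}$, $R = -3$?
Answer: $-394$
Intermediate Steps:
$T{\left(Y,F \right)} = F + Y$
$T{\left(\left(9 + 28\right) \left(-14 + q{\left(c{\left(-1 \right)},R \right)}\right),71 \right)} - 8 \left(-23 + 21\right) = \left(71 + \left(9 + 28\right) \left(-14 + \left(2 - 3\right)^{2}\right)\right) - 8 \left(-23 + 21\right) = \left(71 + 37 \left(-14 + \left(-1\right)^{2}\right)\right) - 8 \left(-2\right) = \left(71 + 37 \left(-14 + 1\right)\right) - -16 = \left(71 + 37 \left(-13\right)\right) + 16 = \left(71 - 481\right) + 16 = -410 + 16 = -394$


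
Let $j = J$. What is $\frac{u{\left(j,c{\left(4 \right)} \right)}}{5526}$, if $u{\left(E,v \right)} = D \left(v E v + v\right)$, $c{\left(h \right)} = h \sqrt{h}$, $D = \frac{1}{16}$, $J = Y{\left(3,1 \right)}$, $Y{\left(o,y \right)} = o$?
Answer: $\frac{25}{11052} \approx 0.002262$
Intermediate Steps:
$J = 3$
$j = 3$
$D = \frac{1}{16} \approx 0.0625$
$c{\left(h \right)} = h^{\frac{3}{2}}$
$u{\left(E,v \right)} = \frac{v}{16} + \frac{E v^{2}}{16}$ ($u{\left(E,v \right)} = \frac{v E v + v}{16} = \frac{E v v + v}{16} = \frac{E v^{2} + v}{16} = \frac{v + E v^{2}}{16} = \frac{v}{16} + \frac{E v^{2}}{16}$)
$\frac{u{\left(j,c{\left(4 \right)} \right)}}{5526} = \frac{\frac{1}{16} \cdot 4^{\frac{3}{2}} \left(1 + 3 \cdot 4^{\frac{3}{2}}\right)}{5526} = \frac{1}{16} \cdot 8 \left(1 + 3 \cdot 8\right) \frac{1}{5526} = \frac{1}{16} \cdot 8 \left(1 + 24\right) \frac{1}{5526} = \frac{1}{16} \cdot 8 \cdot 25 \cdot \frac{1}{5526} = \frac{25}{2} \cdot \frac{1}{5526} = \frac{25}{11052}$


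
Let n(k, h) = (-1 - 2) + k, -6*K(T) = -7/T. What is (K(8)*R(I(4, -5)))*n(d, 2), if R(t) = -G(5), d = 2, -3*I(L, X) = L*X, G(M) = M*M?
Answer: 175/48 ≈ 3.6458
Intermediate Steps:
G(M) = M**2
I(L, X) = -L*X/3
K(T) = 7/(6*T) (K(T) = -(-7)/(6*T) = 7/(6*T))
R(t) = -25 (R(t) = -1*5**2 = -1*25 = -25)
n(k, h) = -3 + k
(K(8)*R(I(4, -5)))*n(d, 2) = (((7/6)/8)*(-25))*(-3 + 2) = (((7/6)*(1/8))*(-25))*(-1) = ((7/48)*(-25))*(-1) = -175/48*(-1) = 175/48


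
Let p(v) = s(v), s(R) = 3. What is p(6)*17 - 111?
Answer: -60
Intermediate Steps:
p(v) = 3
p(6)*17 - 111 = 3*17 - 111 = 51 - 111 = -60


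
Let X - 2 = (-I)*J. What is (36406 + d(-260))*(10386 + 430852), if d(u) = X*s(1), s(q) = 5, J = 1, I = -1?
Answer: 16070329198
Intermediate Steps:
X = 3 (X = 2 - 1*(-1)*1 = 2 + 1*1 = 2 + 1 = 3)
d(u) = 15 (d(u) = 3*5 = 15)
(36406 + d(-260))*(10386 + 430852) = (36406 + 15)*(10386 + 430852) = 36421*441238 = 16070329198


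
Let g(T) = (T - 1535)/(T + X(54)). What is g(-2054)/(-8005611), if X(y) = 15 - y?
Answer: -3589/16755743823 ≈ -2.1420e-7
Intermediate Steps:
g(T) = (-1535 + T)/(-39 + T) (g(T) = (T - 1535)/(T + (15 - 1*54)) = (-1535 + T)/(T + (15 - 54)) = (-1535 + T)/(T - 39) = (-1535 + T)/(-39 + T))
g(-2054)/(-8005611) = ((-1535 - 2054)/(-39 - 2054))/(-8005611) = (-3589/(-2093))*(-1/8005611) = -1/2093*(-3589)*(-1/8005611) = (3589/2093)*(-1/8005611) = -3589/16755743823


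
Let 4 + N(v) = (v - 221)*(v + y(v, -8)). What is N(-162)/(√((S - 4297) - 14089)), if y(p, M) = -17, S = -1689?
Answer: -68553*I*√803/4015 ≈ -483.84*I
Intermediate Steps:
N(v) = -4 + (-221 + v)*(-17 + v) (N(v) = -4 + (v - 221)*(v - 17) = -4 + (-221 + v)*(-17 + v))
N(-162)/(√((S - 4297) - 14089)) = (3753 + (-162)² - 238*(-162))/(√((-1689 - 4297) - 14089)) = (3753 + 26244 + 38556)/(√(-5986 - 14089)) = 68553/(√(-20075)) = 68553/((5*I*√803)) = 68553*(-I*√803/4015) = -68553*I*√803/4015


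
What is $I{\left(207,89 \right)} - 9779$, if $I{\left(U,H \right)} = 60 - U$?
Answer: $-9926$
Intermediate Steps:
$I{\left(207,89 \right)} - 9779 = \left(60 - 207\right) - 9779 = -147 - 9779 = -9926$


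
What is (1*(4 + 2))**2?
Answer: 36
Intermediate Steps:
(1*(4 + 2))**2 = (1*6)**2 = 6**2 = 36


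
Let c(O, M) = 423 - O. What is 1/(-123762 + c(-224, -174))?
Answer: -1/123115 ≈ -8.1225e-6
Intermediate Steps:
1/(-123762 + c(-224, -174)) = 1/(-123762 + (423 - 1*(-224))) = 1/(-123762 + (423 + 224)) = 1/(-123762 + 647) = 1/(-123115) = -1/123115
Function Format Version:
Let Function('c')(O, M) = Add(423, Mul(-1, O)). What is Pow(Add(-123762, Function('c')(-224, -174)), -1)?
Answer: Rational(-1, 123115) ≈ -8.1225e-6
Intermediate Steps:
Pow(Add(-123762, Function('c')(-224, -174)), -1) = Pow(Add(-123762, Add(423, Mul(-1, -224))), -1) = Pow(Add(-123762, Add(423, 224)), -1) = Pow(Add(-123762, 647), -1) = Pow(-123115, -1) = Rational(-1, 123115)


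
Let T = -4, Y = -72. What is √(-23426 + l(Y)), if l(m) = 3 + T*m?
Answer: I*√23135 ≈ 152.1*I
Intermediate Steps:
l(m) = 3 - 4*m
√(-23426 + l(Y)) = √(-23426 + (3 - 4*(-72))) = √(-23426 + (3 + 288)) = √(-23426 + 291) = √(-23135) = I*√23135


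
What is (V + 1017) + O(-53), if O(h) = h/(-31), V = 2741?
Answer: 116551/31 ≈ 3759.7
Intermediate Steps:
O(h) = -h/31 (O(h) = h*(-1/31) = -h/31)
(V + 1017) + O(-53) = (2741 + 1017) - 1/31*(-53) = 3758 + 53/31 = 116551/31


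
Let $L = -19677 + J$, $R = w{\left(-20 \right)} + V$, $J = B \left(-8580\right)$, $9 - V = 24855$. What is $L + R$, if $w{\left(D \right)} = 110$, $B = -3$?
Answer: $-18673$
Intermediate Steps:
$V = -24846$ ($V = 9 - 24855 = -24846$)
$J = 25740$ ($J = \left(-3\right) \left(-8580\right) = 25740$)
$R = -24736$ ($R = 110 - 24846 = -24736$)
$L = 6063$ ($L = -19677 + 25740 = 6063$)
$L + R = 6063 - 24736 = -18673$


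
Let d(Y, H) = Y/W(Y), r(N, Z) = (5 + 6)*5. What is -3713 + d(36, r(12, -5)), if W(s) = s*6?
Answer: -22277/6 ≈ -3712.8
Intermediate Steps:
W(s) = 6*s
r(N, Z) = 55 (r(N, Z) = 11*5 = 55)
d(Y, H) = ⅙ (d(Y, H) = Y/((6*Y)) = Y*(1/(6*Y)) = ⅙)
-3713 + d(36, r(12, -5)) = -3713 + ⅙ = -22277/6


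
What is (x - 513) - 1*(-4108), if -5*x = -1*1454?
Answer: 19429/5 ≈ 3885.8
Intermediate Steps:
x = 1454/5 (x = -(-1)*1454/5 = -⅕*(-1454) = 1454/5 ≈ 290.80)
(x - 513) - 1*(-4108) = (1454/5 - 513) - 1*(-4108) = -1111/5 + 4108 = 19429/5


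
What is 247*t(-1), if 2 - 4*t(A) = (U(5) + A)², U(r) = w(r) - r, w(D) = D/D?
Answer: -5681/4 ≈ -1420.3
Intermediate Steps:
w(D) = 1
U(r) = 1 - r
t(A) = ½ - (-4 + A)²/4 (t(A) = ½ - ((1 - 1*5) + A)²/4 = ½ - ((1 - 5) + A)²/4 = ½ - (-4 + A)²/4)
247*t(-1) = 247*(½ - (-4 - 1)²/4) = 247*(½ - ¼*(-5)²) = 247*(½ - ¼*25) = 247*(½ - 25/4) = 247*(-23/4) = -5681/4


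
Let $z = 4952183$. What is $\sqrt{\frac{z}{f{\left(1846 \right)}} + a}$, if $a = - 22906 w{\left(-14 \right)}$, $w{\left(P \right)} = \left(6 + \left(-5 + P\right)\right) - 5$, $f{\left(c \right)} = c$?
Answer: $\frac{\sqrt{1414170298346}}{1846} \approx 644.2$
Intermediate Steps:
$w{\left(P \right)} = -4 + P$ ($w{\left(P \right)} = \left(1 + P\right) - 5 = -4 + P$)
$a = 412308$ ($a = - 22906 \left(-4 - 14\right) = \left(-22906\right) \left(-18\right) = 412308$)
$\sqrt{\frac{z}{f{\left(1846 \right)}} + a} = \sqrt{\frac{4952183}{1846} + 412308} = \sqrt{\frac{766072751}{1846}} = \frac{\sqrt{1414170298346}}{1846}$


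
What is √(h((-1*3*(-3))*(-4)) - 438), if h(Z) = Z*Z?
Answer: √858 ≈ 29.292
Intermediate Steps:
h(Z) = Z²
√(h((-1*3*(-3))*(-4)) - 438) = √(((-1*3*(-3))*(-4))² - 438) = √((-3*(-3)*(-4))² - 438) = √((9*(-4))² - 438) = √((-36)² - 438) = √(1296 - 438) = √858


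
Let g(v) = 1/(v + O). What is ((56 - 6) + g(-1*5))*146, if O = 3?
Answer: 7227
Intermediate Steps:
g(v) = 1/(3 + v) (g(v) = 1/(v + 3) = 1/(3 + v))
((56 - 6) + g(-1*5))*146 = ((56 - 6) + 1/(3 - 1*5))*146 = (50 + 1/(3 - 5))*146 = (50 + 1/(-2))*146 = (50 - ½)*146 = (99/2)*146 = 7227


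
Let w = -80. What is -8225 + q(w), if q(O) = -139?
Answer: -8364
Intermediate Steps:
-8225 + q(w) = -8225 - 139 = -8364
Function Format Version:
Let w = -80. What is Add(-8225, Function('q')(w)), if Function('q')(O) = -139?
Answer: -8364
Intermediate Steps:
Add(-8225, Function('q')(w)) = Add(-8225, -139) = -8364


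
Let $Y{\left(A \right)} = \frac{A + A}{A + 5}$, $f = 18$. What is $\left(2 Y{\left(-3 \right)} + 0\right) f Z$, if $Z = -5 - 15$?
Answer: $2160$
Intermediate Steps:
$Z = -20$ ($Z = -5 - 15 = -20$)
$Y{\left(A \right)} = \frac{2 A}{5 + A}$
$\left(2 Y{\left(-3 \right)} + 0\right) f Z = \left(2 \cdot 2 \left(-3\right) \frac{1}{5 - 3} + 0\right) 18 \left(-20\right) = \left(2 \cdot 2 \left(-3\right) \frac{1}{2} + 0\right) 18 \left(-20\right) = \left(2 \left(-3\right) + 0\right) 18 \left(-20\right) = \left(-6 + 0\right) 18 \left(-20\right) = \left(-6\right) 18 \left(-20\right) = \left(-108\right) \left(-20\right) = 2160$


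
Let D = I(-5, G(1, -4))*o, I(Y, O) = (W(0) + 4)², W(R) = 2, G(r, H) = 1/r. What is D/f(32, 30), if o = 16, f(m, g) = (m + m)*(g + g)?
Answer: 3/20 ≈ 0.15000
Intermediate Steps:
f(m, g) = 4*g*m (f(m, g) = (2*m)*(2*g) = 4*g*m)
I(Y, O) = 36 (I(Y, O) = (2 + 4)² = 6² = 36)
D = 576 (D = 36*16 = 576)
D/f(32, 30) = 576/((4*30*32)) = 576/3840 = 576*(1/3840) = 3/20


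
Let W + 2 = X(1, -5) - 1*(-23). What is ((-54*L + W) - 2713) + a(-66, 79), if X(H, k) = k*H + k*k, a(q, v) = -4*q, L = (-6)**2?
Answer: -4352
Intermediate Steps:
L = 36
X(H, k) = k**2 + H*k (X(H, k) = H*k + k**2 = k**2 + H*k)
W = 41 (W = -2 + (-5*(1 - 5) - 1*(-23)) = -2 + (-5*(-4) + 23) = -2 + (20 + 23) = -2 + 43 = 41)
((-54*L + W) - 2713) + a(-66, 79) = ((-54*36 + 41) - 2713) - 4*(-66) = ((-1944 + 41) - 2713) + 264 = (-1903 - 2713) + 264 = -4616 + 264 = -4352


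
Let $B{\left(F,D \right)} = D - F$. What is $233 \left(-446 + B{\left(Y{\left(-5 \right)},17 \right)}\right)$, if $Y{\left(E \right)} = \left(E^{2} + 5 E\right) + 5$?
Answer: $-101122$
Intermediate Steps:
$Y{\left(E \right)} = 5 + E^{2} + 5 E$
$233 \left(-446 + B{\left(Y{\left(-5 \right)},17 \right)}\right) = 233 \left(-446 + \left(17 - \left(5 + \left(-5\right)^{2} + 5 \left(-5\right)\right)\right)\right) = 233 \left(-446 + \left(17 - \left(5 + 25 - 25\right)\right)\right) = 233 \left(-446 + \left(17 - 5\right)\right) = 233 \left(-446 + 12\right) = 233 \left(-434\right) = -101122$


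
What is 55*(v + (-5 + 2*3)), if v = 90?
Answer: 5005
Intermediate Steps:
55*(v + (-5 + 2*3)) = 55*(90 + (-5 + 2*3)) = 55*(90 + (-5 + 6)) = 55*(90 + 1) = 55*91 = 5005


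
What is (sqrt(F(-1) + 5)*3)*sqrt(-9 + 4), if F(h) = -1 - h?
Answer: 15*I ≈ 15.0*I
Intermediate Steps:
(sqrt(F(-1) + 5)*3)*sqrt(-9 + 4) = (sqrt((-1 - 1*(-1)) + 5)*3)*sqrt(-9 + 4) = (sqrt((-1 + 1) + 5)*3)*sqrt(-5) = (sqrt(0 + 5)*3)*(I*sqrt(5)) = (sqrt(5)*3)*(I*sqrt(5)) = (3*sqrt(5))*(I*sqrt(5)) = 15*I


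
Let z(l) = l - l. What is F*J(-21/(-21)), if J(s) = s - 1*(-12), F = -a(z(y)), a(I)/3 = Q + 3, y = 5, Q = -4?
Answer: 39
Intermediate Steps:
z(l) = 0
a(I) = -3 (a(I) = 3*(-4 + 3) = 3*(-1) = -3)
F = 3 (F = -1*(-3) = 3)
J(s) = 12 + s (J(s) = s + 12 = 12 + s)
F*J(-21/(-21)) = 3*(12 - 21/(-21)) = 3*(12 - 21*(-1/21)) = 3*(12 + 1) = 3*13 = 39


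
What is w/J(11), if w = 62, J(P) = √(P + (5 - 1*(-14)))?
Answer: 31*√30/15 ≈ 11.320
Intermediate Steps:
J(P) = √(19 + P) (J(P) = √(P + (5 + 14)) = √(P + 19) = √(19 + P))
w/J(11) = 62/(√(19 + 11)) = 62/(√30) = 62*(√30/30) = 31*√30/15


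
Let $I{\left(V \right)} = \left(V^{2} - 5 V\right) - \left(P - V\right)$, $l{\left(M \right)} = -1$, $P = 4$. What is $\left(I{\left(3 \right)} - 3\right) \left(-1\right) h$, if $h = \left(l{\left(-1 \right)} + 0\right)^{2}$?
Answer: $10$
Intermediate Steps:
$I{\left(V \right)} = -4 + V^{2} - 4 V$ ($I{\left(V \right)} = \left(V^{2} - 5 V\right) + \left(V - 4\right) = \left(V^{2} - 5 V\right) + \left(-4 + V\right) = -4 + V^{2} - 4 V$)
$h = 1$ ($h = \left(-1 + 0\right)^{2} = \left(-1\right)^{2} = 1$)
$\left(I{\left(3 \right)} - 3\right) \left(-1\right) h = \left(\left(-4 + 3^{2} - 12\right) - 3\right) \left(-1\right) 1 = \left(\left(-4 + 9 - 12\right) - 3\right) \left(-1\right) 1 = \left(-7 - 3\right) \left(-1\right) 1 = \left(-10\right) \left(-1\right) 1 = 10 \cdot 1 = 10$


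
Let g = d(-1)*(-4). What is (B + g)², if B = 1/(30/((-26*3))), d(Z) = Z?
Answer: 49/25 ≈ 1.9600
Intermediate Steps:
B = -13/5 (B = 1/(30/(-78)) = 1/(30*(-1/78)) = 1/(-5/13) = -13/5 ≈ -2.6000)
g = 4 (g = -1*(-4) = 4)
(B + g)² = (-13/5 + 4)² = (7/5)² = 49/25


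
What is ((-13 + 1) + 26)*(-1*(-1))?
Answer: 14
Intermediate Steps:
((-13 + 1) + 26)*(-1*(-1)) = (-12 + 26)*1 = 14*1 = 14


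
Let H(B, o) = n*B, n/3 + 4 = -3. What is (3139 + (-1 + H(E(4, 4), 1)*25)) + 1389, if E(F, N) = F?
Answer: 2427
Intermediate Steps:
n = -21 (n = -12 + 3*(-3) = -12 - 9 = -21)
H(B, o) = -21*B
(3139 + (-1 + H(E(4, 4), 1)*25)) + 1389 = (3139 + (-1 - 21*4*25)) + 1389 = (3139 + (-1 - 84*25)) + 1389 = (3139 + (-1 - 2100)) + 1389 = (3139 - 2101) + 1389 = 1038 + 1389 = 2427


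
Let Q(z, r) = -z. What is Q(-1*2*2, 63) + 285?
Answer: 289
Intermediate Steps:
Q(-1*2*2, 63) + 285 = -(-1*2)*2 + 285 = -(-2)*2 + 285 = -1*(-4) + 285 = 4 + 285 = 289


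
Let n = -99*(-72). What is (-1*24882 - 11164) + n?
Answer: -28918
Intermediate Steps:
n = 7128
(-1*24882 - 11164) + n = (-1*24882 - 11164) + 7128 = (-24882 - 11164) + 7128 = -36046 + 7128 = -28918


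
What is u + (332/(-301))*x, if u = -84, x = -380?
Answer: 100876/301 ≈ 335.14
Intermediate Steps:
u + (332/(-301))*x = -84 + (332/(-301))*(-380) = -84 + (332*(-1/301))*(-380) = -84 - 332/301*(-380) = -84 + 126160/301 = 100876/301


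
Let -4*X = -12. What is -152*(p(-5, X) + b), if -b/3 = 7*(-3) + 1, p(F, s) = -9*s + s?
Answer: -5472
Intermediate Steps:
X = 3 (X = -1/4*(-12) = 3)
p(F, s) = -8*s
b = 60 (b = -3*(7*(-3) + 1) = -3*(-21 + 1) = -3*(-20) = 60)
-152*(p(-5, X) + b) = -152*(-8*3 + 60) = -152*(-24 + 60) = -152*36 = -5472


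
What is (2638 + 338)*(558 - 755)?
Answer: -586272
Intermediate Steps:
(2638 + 338)*(558 - 755) = 2976*(-197) = -586272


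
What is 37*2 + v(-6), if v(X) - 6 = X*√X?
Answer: 80 - 6*I*√6 ≈ 80.0 - 14.697*I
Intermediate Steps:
v(X) = 6 + X^(3/2) (v(X) = 6 + X*√X = 6 + X^(3/2))
37*2 + v(-6) = 37*2 + (6 + (-6)^(3/2)) = 74 + (6 - 6*I*√6) = 80 - 6*I*√6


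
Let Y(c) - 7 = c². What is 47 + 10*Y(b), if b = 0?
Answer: 117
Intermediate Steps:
Y(c) = 7 + c²
47 + 10*Y(b) = 47 + 10*(7 + 0²) = 47 + 10*(7 + 0) = 47 + 10*7 = 47 + 70 = 117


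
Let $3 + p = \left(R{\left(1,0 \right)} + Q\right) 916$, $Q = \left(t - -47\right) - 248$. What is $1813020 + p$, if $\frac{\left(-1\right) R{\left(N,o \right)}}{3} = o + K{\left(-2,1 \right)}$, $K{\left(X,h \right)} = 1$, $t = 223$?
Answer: $1830421$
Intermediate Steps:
$R{\left(N,o \right)} = -3 - 3 o$ ($R{\left(N,o \right)} = - 3 \left(o + 1\right) = - 3 \left(1 + o\right) = -3 - 3 o$)
$Q = 22$ ($Q = \left(223 - -47\right) - 248 = \left(223 + 47\right) - 248 = 270 - 248 = 22$)
$p = 17401$ ($p = -3 + \left(\left(-3 - 0\right) + 22\right) 916 = -3 + \left(\left(-3 + 0\right) + 22\right) 916 = -3 + \left(-3 + 22\right) 916 = -3 + 19 \cdot 916 = -3 + 17404 = 17401$)
$1813020 + p = 1813020 + 17401 = 1830421$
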